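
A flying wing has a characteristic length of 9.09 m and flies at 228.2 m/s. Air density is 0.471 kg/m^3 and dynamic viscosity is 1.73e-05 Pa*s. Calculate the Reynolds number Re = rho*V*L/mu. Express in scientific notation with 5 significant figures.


Step 1: Numerator = rho * V * L = 0.471 * 228.2 * 9.09 = 977.013198
Step 2: Re = 977.013198 / 1.73e-05
Step 3: Re = 5.6475e+07

5.6475e+07


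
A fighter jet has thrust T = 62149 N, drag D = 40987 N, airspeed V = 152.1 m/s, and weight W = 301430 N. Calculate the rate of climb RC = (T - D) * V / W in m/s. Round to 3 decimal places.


Step 1: Excess thrust = T - D = 62149 - 40987 = 21162 N
Step 2: Excess power = 21162 * 152.1 = 3218740.2 W
Step 3: RC = 3218740.2 / 301430 = 10.678 m/s

10.678


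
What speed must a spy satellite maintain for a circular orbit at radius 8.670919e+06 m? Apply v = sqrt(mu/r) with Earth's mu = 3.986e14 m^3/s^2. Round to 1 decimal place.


Step 1: mu / r = 3.986e14 / 8.670919e+06 = 45969752.4565
Step 2: v = sqrt(45969752.4565) = 6780.1 m/s

6780.1


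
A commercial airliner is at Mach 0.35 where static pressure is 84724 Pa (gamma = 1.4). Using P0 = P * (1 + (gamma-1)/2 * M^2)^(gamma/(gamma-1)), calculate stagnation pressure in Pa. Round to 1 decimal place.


Step 1: (gamma-1)/2 * M^2 = 0.2 * 0.1225 = 0.0245
Step 2: 1 + 0.0245 = 1.0245
Step 3: Exponent gamma/(gamma-1) = 3.5
Step 4: P0 = 84724 * 1.0245^3.5 = 92214.3 Pa

92214.3


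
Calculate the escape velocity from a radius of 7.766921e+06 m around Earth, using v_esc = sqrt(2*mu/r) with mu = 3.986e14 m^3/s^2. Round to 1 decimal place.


Step 1: 2*mu/r = 2 * 3.986e14 / 7.766921e+06 = 102640415.6808
Step 2: v_esc = sqrt(102640415.6808) = 10131.2 m/s

10131.2


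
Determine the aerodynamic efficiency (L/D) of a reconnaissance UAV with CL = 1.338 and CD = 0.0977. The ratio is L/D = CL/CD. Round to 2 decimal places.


Step 1: L/D = CL / CD = 1.338 / 0.0977
Step 2: L/D = 13.69

13.69


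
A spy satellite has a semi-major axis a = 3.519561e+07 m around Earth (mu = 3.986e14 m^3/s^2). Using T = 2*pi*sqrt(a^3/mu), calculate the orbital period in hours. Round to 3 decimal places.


Step 1: a^3 / mu = 4.359789e+22 / 3.986e14 = 1.093776e+08
Step 2: sqrt(1.093776e+08) = 10458.3723 s
Step 3: T = 2*pi * 10458.3723 = 65711.89 s
Step 4: T in hours = 65711.89 / 3600 = 18.253 hours

18.253


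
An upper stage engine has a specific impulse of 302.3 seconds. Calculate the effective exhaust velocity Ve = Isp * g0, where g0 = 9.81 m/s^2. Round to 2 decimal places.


Step 1: Ve = Isp * g0 = 302.3 * 9.81
Step 2: Ve = 2965.56 m/s

2965.56


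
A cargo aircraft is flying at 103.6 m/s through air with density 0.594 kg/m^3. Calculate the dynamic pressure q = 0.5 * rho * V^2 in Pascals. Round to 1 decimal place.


Step 1: V^2 = 103.6^2 = 10732.96
Step 2: q = 0.5 * 0.594 * 10732.96
Step 3: q = 3187.7 Pa

3187.7


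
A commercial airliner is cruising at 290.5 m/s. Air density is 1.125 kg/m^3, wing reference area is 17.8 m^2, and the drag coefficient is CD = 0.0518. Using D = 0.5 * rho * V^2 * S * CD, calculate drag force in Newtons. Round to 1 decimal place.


Step 1: Dynamic pressure q = 0.5 * 1.125 * 290.5^2 = 47469.5156 Pa
Step 2: Drag D = q * S * CD = 47469.5156 * 17.8 * 0.0518
Step 3: D = 43768.8 N

43768.8


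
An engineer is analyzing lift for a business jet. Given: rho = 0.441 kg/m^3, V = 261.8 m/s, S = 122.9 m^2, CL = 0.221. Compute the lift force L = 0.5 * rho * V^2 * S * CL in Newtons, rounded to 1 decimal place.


Step 1: Calculate dynamic pressure q = 0.5 * 0.441 * 261.8^2 = 0.5 * 0.441 * 68539.24 = 15112.9024 Pa
Step 2: Multiply by wing area and lift coefficient: L = 15112.9024 * 122.9 * 0.221
Step 3: L = 1857375.7074 * 0.221 = 410480.0 N

410480.0


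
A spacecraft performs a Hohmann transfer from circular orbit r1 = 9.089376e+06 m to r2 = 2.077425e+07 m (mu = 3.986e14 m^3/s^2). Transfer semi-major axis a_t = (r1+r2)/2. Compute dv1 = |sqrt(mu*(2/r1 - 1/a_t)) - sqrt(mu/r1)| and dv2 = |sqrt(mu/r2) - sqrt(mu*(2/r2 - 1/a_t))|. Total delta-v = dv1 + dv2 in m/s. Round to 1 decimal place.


Step 1: Transfer semi-major axis a_t = (9.089376e+06 + 2.077425e+07) / 2 = 1.493181e+07 m
Step 2: v1 (circular at r1) = sqrt(mu/r1) = 6622.19 m/s
Step 3: v_t1 = sqrt(mu*(2/r1 - 1/a_t)) = 7811.02 m/s
Step 4: dv1 = |7811.02 - 6622.19| = 1188.84 m/s
Step 5: v2 (circular at r2) = 4380.32 m/s, v_t2 = 3417.56 m/s
Step 6: dv2 = |4380.32 - 3417.56| = 962.76 m/s
Step 7: Total delta-v = 1188.84 + 962.76 = 2151.6 m/s

2151.6


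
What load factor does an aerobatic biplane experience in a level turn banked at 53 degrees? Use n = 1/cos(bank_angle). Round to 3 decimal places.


Step 1: Convert 53 degrees to radians = 0.925025
Step 2: cos(53 deg) = 0.601815
Step 3: n = 1 / 0.601815 = 1.662

1.662


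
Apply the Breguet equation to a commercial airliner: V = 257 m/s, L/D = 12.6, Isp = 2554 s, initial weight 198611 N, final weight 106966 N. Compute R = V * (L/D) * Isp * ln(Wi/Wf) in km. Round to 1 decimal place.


Step 1: Coefficient = V * (L/D) * Isp = 257 * 12.6 * 2554 = 8270362.8 m
Step 2: Wi/Wf = 198611 / 106966 = 1.856768
Step 3: ln(1.856768) = 0.618837
Step 4: R = 8270362.8 * 0.618837 = 5118007.4 m = 5118.0 km

5118.0


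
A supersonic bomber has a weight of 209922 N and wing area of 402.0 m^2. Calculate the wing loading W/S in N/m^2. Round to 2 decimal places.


Step 1: Wing loading = W / S = 209922 / 402.0
Step 2: Wing loading = 522.19 N/m^2

522.19


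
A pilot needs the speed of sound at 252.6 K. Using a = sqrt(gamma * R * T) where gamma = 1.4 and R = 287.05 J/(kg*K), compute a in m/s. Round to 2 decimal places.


Step 1: gamma * R * T = 1.4 * 287.05 * 252.6 = 101512.362
Step 2: a = sqrt(101512.362) = 318.61 m/s

318.61


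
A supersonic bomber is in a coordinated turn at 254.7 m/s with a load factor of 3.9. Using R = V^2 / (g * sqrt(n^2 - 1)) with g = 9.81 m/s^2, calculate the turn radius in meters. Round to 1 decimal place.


Step 1: V^2 = 254.7^2 = 64872.09
Step 2: n^2 - 1 = 3.9^2 - 1 = 14.21
Step 3: sqrt(14.21) = 3.769615
Step 4: R = 64872.09 / (9.81 * 3.769615) = 1754.3 m

1754.3


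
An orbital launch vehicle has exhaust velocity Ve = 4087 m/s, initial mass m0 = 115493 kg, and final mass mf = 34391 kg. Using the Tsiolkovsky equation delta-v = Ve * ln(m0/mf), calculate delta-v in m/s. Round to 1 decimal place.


Step 1: Mass ratio m0/mf = 115493 / 34391 = 3.358233
Step 2: ln(3.358233) = 1.211415
Step 3: delta-v = 4087 * 1.211415 = 4951.1 m/s

4951.1


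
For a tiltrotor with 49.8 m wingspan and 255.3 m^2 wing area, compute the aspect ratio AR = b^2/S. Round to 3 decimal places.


Step 1: b^2 = 49.8^2 = 2480.04
Step 2: AR = 2480.04 / 255.3 = 9.714

9.714


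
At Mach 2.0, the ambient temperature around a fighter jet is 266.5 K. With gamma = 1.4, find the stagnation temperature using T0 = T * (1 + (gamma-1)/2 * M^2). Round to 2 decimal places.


Step 1: (gamma-1)/2 = 0.2
Step 2: M^2 = 4.0
Step 3: 1 + 0.2 * 4.0 = 1.8
Step 4: T0 = 266.5 * 1.8 = 479.70 K

479.70


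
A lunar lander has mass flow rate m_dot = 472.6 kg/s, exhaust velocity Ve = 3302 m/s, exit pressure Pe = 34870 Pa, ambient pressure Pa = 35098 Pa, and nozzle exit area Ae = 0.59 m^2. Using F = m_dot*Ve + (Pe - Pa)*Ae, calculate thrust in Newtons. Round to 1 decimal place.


Step 1: Momentum thrust = m_dot * Ve = 472.6 * 3302 = 1560525.2 N
Step 2: Pressure thrust = (Pe - Pa) * Ae = (34870 - 35098) * 0.59 = -134.52 N
Step 3: Total thrust F = 1560525.2 + -134.52 = 1560390.7 N

1560390.7


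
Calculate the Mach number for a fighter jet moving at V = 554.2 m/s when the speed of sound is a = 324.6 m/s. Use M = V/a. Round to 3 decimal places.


Step 1: M = V / a = 554.2 / 324.6
Step 2: M = 1.707

1.707


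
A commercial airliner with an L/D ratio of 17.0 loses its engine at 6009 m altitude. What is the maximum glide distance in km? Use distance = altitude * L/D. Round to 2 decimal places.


Step 1: Glide distance = altitude * L/D = 6009 * 17.0 = 102153.0 m
Step 2: Convert to km: 102153.0 / 1000 = 102.15 km

102.15


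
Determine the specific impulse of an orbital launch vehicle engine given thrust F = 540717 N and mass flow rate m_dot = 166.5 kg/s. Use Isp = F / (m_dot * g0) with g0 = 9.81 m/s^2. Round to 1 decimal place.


Step 1: m_dot * g0 = 166.5 * 9.81 = 1633.37
Step 2: Isp = 540717 / 1633.37 = 331.0 s

331.0


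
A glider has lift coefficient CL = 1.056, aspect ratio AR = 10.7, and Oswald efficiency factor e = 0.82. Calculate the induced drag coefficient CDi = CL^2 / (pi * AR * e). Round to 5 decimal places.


Step 1: CL^2 = 1.056^2 = 1.115136
Step 2: pi * AR * e = 3.14159 * 10.7 * 0.82 = 27.564334
Step 3: CDi = 1.115136 / 27.564334 = 0.04046

0.04046


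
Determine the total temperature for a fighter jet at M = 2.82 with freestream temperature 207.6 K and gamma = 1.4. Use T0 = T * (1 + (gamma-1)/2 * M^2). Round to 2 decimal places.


Step 1: (gamma-1)/2 = 0.2
Step 2: M^2 = 7.9524
Step 3: 1 + 0.2 * 7.9524 = 2.59048
Step 4: T0 = 207.6 * 2.59048 = 537.78 K

537.78


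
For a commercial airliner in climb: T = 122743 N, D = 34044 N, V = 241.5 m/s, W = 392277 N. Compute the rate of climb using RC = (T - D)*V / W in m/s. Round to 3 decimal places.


Step 1: Excess thrust = T - D = 122743 - 34044 = 88699 N
Step 2: Excess power = 88699 * 241.5 = 21420808.5 W
Step 3: RC = 21420808.5 / 392277 = 54.606 m/s

54.606


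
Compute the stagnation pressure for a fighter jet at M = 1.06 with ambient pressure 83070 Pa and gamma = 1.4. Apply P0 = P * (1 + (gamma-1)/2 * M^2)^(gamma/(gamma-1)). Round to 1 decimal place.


Step 1: (gamma-1)/2 * M^2 = 0.2 * 1.1236 = 0.22472
Step 2: 1 + 0.22472 = 1.22472
Step 3: Exponent gamma/(gamma-1) = 3.5
Step 4: P0 = 83070 * 1.22472^3.5 = 168878.0 Pa

168878.0


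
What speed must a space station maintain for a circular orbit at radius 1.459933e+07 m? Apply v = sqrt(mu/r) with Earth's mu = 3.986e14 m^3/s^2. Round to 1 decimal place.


Step 1: mu / r = 3.986e14 / 1.459933e+07 = 27302622.7916
Step 2: v = sqrt(27302622.7916) = 5225.2 m/s

5225.2


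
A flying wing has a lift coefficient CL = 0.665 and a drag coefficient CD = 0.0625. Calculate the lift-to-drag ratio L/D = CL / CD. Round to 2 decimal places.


Step 1: L/D = CL / CD = 0.665 / 0.0625
Step 2: L/D = 10.64

10.64


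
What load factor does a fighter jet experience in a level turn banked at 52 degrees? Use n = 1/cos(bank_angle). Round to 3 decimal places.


Step 1: Convert 52 degrees to radians = 0.907571
Step 2: cos(52 deg) = 0.615661
Step 3: n = 1 / 0.615661 = 1.624

1.624


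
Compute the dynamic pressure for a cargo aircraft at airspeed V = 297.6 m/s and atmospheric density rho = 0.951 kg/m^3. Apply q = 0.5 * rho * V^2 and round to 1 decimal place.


Step 1: V^2 = 297.6^2 = 88565.76
Step 2: q = 0.5 * 0.951 * 88565.76
Step 3: q = 42113.0 Pa

42113.0


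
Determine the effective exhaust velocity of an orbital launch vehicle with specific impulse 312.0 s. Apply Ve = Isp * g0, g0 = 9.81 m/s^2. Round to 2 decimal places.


Step 1: Ve = Isp * g0 = 312.0 * 9.81
Step 2: Ve = 3060.72 m/s

3060.72


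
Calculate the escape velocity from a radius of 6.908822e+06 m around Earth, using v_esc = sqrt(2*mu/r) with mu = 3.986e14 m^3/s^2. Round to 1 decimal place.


Step 1: 2*mu/r = 2 * 3.986e14 / 6.908822e+06 = 115388701.576
Step 2: v_esc = sqrt(115388701.576) = 10741.9 m/s

10741.9


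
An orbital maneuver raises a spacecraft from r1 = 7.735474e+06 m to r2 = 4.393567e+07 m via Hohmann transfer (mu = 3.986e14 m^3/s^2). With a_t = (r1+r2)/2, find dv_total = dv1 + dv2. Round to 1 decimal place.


Step 1: Transfer semi-major axis a_t = (7.735474e+06 + 4.393567e+07) / 2 = 2.583557e+07 m
Step 2: v1 (circular at r1) = sqrt(mu/r1) = 7178.36 m/s
Step 3: v_t1 = sqrt(mu*(2/r1 - 1/a_t)) = 9361.05 m/s
Step 4: dv1 = |9361.05 - 7178.36| = 2182.7 m/s
Step 5: v2 (circular at r2) = 3012.04 m/s, v_t2 = 1648.14 m/s
Step 6: dv2 = |3012.04 - 1648.14| = 1363.89 m/s
Step 7: Total delta-v = 2182.7 + 1363.89 = 3546.6 m/s

3546.6


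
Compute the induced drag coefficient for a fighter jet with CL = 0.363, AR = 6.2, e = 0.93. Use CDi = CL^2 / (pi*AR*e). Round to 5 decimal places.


Step 1: CL^2 = 0.363^2 = 0.131769
Step 2: pi * AR * e = 3.14159 * 6.2 * 0.93 = 18.114423
Step 3: CDi = 0.131769 / 18.114423 = 0.00727

0.00727


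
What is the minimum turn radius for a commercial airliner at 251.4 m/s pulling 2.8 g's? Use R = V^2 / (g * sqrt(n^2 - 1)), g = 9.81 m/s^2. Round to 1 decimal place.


Step 1: V^2 = 251.4^2 = 63201.96
Step 2: n^2 - 1 = 2.8^2 - 1 = 6.84
Step 3: sqrt(6.84) = 2.615339
Step 4: R = 63201.96 / (9.81 * 2.615339) = 2463.4 m

2463.4


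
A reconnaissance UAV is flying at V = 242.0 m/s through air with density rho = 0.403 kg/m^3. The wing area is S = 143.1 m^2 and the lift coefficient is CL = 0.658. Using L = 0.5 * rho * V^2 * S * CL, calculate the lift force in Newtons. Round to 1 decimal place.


Step 1: Calculate dynamic pressure q = 0.5 * 0.403 * 242.0^2 = 0.5 * 0.403 * 58564.0 = 11800.646 Pa
Step 2: Multiply by wing area and lift coefficient: L = 11800.646 * 143.1 * 0.658
Step 3: L = 1688672.4426 * 0.658 = 1111146.5 N

1111146.5


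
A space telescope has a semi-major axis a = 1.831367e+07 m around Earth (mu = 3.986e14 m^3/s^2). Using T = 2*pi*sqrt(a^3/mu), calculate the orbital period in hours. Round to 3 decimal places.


Step 1: a^3 / mu = 6.142231e+21 / 3.986e14 = 1.540951e+07
Step 2: sqrt(1.540951e+07) = 3925.495 s
Step 3: T = 2*pi * 3925.495 = 24664.61 s
Step 4: T in hours = 24664.61 / 3600 = 6.851 hours

6.851


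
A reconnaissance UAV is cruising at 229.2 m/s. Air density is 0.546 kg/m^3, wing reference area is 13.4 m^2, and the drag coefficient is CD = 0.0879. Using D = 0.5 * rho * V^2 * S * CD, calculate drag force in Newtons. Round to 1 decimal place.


Step 1: Dynamic pressure q = 0.5 * 0.546 * 229.2^2 = 14341.4107 Pa
Step 2: Drag D = q * S * CD = 14341.4107 * 13.4 * 0.0879
Step 3: D = 16892.2 N

16892.2


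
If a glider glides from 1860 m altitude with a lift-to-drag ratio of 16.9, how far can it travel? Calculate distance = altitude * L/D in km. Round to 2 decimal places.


Step 1: Glide distance = altitude * L/D = 1860 * 16.9 = 31434.0 m
Step 2: Convert to km: 31434.0 / 1000 = 31.43 km

31.43


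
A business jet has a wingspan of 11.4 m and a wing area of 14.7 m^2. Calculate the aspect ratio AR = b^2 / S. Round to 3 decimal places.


Step 1: b^2 = 11.4^2 = 129.96
Step 2: AR = 129.96 / 14.7 = 8.841

8.841


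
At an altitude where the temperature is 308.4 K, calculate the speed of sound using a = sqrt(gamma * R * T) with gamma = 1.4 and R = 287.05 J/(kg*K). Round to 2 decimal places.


Step 1: gamma * R * T = 1.4 * 287.05 * 308.4 = 123936.708
Step 2: a = sqrt(123936.708) = 352.05 m/s

352.05


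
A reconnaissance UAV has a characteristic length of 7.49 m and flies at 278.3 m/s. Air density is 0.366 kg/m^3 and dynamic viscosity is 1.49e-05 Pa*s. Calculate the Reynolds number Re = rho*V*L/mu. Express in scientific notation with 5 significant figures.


Step 1: Numerator = rho * V * L = 0.366 * 278.3 * 7.49 = 762.914922
Step 2: Re = 762.914922 / 1.49e-05
Step 3: Re = 5.1202e+07

5.1202e+07


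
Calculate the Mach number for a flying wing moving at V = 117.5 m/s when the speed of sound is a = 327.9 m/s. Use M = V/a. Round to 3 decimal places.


Step 1: M = V / a = 117.5 / 327.9
Step 2: M = 0.358

0.358


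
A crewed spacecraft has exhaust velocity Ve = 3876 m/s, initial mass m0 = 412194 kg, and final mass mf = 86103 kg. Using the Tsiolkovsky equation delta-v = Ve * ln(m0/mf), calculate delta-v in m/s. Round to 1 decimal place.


Step 1: Mass ratio m0/mf = 412194 / 86103 = 4.78722
Step 2: ln(4.78722) = 1.56595
Step 3: delta-v = 3876 * 1.56595 = 6069.6 m/s

6069.6


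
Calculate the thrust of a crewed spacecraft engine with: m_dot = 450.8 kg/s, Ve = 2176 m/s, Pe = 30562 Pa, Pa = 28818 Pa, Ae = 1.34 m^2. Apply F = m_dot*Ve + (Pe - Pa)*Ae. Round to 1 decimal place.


Step 1: Momentum thrust = m_dot * Ve = 450.8 * 2176 = 980940.8 N
Step 2: Pressure thrust = (Pe - Pa) * Ae = (30562 - 28818) * 1.34 = 2336.96 N
Step 3: Total thrust F = 980940.8 + 2336.96 = 983277.8 N

983277.8


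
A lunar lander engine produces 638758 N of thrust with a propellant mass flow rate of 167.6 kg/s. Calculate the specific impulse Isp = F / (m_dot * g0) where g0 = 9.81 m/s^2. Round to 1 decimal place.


Step 1: m_dot * g0 = 167.6 * 9.81 = 1644.16
Step 2: Isp = 638758 / 1644.16 = 388.5 s

388.5


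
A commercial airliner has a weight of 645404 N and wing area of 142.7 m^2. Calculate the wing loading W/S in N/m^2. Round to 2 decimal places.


Step 1: Wing loading = W / S = 645404 / 142.7
Step 2: Wing loading = 4522.80 N/m^2

4522.80


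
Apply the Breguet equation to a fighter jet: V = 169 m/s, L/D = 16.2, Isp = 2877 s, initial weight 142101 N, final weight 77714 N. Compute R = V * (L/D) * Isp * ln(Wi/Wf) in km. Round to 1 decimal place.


Step 1: Coefficient = V * (L/D) * Isp = 169 * 16.2 * 2877 = 7876650.6 m
Step 2: Wi/Wf = 142101 / 77714 = 1.828512
Step 3: ln(1.828512) = 0.603503
Step 4: R = 7876650.6 * 0.603503 = 4753579.5 m = 4753.6 km

4753.6


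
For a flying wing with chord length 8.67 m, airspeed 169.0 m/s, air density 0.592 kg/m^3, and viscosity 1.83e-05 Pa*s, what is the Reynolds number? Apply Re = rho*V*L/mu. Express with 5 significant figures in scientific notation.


Step 1: Numerator = rho * V * L = 0.592 * 169.0 * 8.67 = 867.41616
Step 2: Re = 867.41616 / 1.83e-05
Step 3: Re = 4.7400e+07

4.7400e+07


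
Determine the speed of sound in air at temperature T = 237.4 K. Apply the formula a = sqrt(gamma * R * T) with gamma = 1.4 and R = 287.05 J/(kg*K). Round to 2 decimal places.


Step 1: gamma * R * T = 1.4 * 287.05 * 237.4 = 95403.938
Step 2: a = sqrt(95403.938) = 308.88 m/s

308.88


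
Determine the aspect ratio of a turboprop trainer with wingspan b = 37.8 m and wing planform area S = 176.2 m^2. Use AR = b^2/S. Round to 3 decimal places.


Step 1: b^2 = 37.8^2 = 1428.84
Step 2: AR = 1428.84 / 176.2 = 8.109

8.109


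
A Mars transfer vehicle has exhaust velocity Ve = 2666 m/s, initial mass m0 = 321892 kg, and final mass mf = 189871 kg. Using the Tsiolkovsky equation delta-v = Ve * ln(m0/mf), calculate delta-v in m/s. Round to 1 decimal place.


Step 1: Mass ratio m0/mf = 321892 / 189871 = 1.695319
Step 2: ln(1.695319) = 0.527871
Step 3: delta-v = 2666 * 0.527871 = 1407.3 m/s

1407.3


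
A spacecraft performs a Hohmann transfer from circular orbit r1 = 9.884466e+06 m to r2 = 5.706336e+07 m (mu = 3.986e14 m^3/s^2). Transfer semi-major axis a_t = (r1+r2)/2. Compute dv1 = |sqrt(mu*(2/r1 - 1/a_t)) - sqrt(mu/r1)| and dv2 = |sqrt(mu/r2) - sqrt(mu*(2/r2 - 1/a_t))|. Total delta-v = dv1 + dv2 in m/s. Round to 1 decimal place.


Step 1: Transfer semi-major axis a_t = (9.884466e+06 + 5.706336e+07) / 2 = 3.347391e+07 m
Step 2: v1 (circular at r1) = sqrt(mu/r1) = 6350.27 m/s
Step 3: v_t1 = sqrt(mu*(2/r1 - 1/a_t)) = 8291.2 m/s
Step 4: dv1 = |8291.2 - 6350.27| = 1940.93 m/s
Step 5: v2 (circular at r2) = 2642.96 m/s, v_t2 = 1436.19 m/s
Step 6: dv2 = |2642.96 - 1436.19| = 1206.76 m/s
Step 7: Total delta-v = 1940.93 + 1206.76 = 3147.7 m/s

3147.7


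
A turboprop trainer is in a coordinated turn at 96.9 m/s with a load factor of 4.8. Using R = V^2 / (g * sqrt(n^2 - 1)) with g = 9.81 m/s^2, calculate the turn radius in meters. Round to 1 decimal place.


Step 1: V^2 = 96.9^2 = 9389.61
Step 2: n^2 - 1 = 4.8^2 - 1 = 22.04
Step 3: sqrt(22.04) = 4.694678
Step 4: R = 9389.61 / (9.81 * 4.694678) = 203.9 m

203.9


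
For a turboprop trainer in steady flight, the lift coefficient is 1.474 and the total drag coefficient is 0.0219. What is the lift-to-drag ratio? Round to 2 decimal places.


Step 1: L/D = CL / CD = 1.474 / 0.0219
Step 2: L/D = 67.31

67.31


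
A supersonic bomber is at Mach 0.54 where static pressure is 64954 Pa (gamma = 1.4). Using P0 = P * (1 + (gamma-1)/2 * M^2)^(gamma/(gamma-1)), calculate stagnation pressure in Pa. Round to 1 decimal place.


Step 1: (gamma-1)/2 * M^2 = 0.2 * 0.2916 = 0.05832
Step 2: 1 + 0.05832 = 1.05832
Step 3: Exponent gamma/(gamma-1) = 3.5
Step 4: P0 = 64954 * 1.05832^3.5 = 79207.3 Pa

79207.3


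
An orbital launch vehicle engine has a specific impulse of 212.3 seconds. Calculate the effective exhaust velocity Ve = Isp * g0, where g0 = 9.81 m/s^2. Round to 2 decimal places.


Step 1: Ve = Isp * g0 = 212.3 * 9.81
Step 2: Ve = 2082.66 m/s

2082.66


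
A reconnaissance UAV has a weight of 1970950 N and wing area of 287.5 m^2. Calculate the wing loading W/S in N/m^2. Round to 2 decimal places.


Step 1: Wing loading = W / S = 1970950 / 287.5
Step 2: Wing loading = 6855.48 N/m^2

6855.48


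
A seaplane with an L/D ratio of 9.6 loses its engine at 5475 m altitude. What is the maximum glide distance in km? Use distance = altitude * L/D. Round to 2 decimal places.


Step 1: Glide distance = altitude * L/D = 5475 * 9.6 = 52560.0 m
Step 2: Convert to km: 52560.0 / 1000 = 52.56 km

52.56


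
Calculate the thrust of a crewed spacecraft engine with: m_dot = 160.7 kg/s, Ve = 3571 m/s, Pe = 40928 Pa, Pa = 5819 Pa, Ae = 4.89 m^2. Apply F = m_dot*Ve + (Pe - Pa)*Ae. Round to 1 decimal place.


Step 1: Momentum thrust = m_dot * Ve = 160.7 * 3571 = 573859.7 N
Step 2: Pressure thrust = (Pe - Pa) * Ae = (40928 - 5819) * 4.89 = 171683.01 N
Step 3: Total thrust F = 573859.7 + 171683.01 = 745542.7 N

745542.7


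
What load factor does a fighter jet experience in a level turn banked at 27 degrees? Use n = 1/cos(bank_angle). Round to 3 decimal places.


Step 1: Convert 27 degrees to radians = 0.471239
Step 2: cos(27 deg) = 0.891007
Step 3: n = 1 / 0.891007 = 1.122

1.122


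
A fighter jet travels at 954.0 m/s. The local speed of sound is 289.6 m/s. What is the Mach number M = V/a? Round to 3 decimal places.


Step 1: M = V / a = 954.0 / 289.6
Step 2: M = 3.294

3.294


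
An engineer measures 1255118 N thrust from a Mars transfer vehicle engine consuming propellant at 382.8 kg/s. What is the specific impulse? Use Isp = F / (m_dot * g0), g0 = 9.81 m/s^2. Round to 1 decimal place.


Step 1: m_dot * g0 = 382.8 * 9.81 = 3755.27
Step 2: Isp = 1255118 / 3755.27 = 334.2 s

334.2


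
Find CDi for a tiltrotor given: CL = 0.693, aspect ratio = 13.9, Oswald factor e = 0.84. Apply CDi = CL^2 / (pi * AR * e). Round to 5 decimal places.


Step 1: CL^2 = 0.693^2 = 0.480249
Step 2: pi * AR * e = 3.14159 * 13.9 * 0.84 = 36.681236
Step 3: CDi = 0.480249 / 36.681236 = 0.01309

0.01309


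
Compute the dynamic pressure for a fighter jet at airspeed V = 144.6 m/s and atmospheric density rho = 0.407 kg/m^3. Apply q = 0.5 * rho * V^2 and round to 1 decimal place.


Step 1: V^2 = 144.6^2 = 20909.16
Step 2: q = 0.5 * 0.407 * 20909.16
Step 3: q = 4255.0 Pa

4255.0


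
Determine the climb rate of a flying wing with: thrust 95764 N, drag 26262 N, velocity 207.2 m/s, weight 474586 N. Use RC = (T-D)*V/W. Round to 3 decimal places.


Step 1: Excess thrust = T - D = 95764 - 26262 = 69502 N
Step 2: Excess power = 69502 * 207.2 = 14400814.4 W
Step 3: RC = 14400814.4 / 474586 = 30.344 m/s

30.344


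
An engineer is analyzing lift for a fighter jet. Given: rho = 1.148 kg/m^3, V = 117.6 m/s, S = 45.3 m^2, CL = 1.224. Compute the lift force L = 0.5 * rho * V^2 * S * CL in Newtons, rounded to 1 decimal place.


Step 1: Calculate dynamic pressure q = 0.5 * 1.148 * 117.6^2 = 0.5 * 1.148 * 13829.76 = 7938.2822 Pa
Step 2: Multiply by wing area and lift coefficient: L = 7938.2822 * 45.3 * 1.224
Step 3: L = 359604.1855 * 1.224 = 440155.5 N

440155.5


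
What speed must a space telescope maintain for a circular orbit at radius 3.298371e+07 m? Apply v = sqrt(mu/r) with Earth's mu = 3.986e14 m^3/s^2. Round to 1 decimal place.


Step 1: mu / r = 3.986e14 / 3.298371e+07 = 12084753.3525
Step 2: v = sqrt(12084753.3525) = 3476.3 m/s

3476.3


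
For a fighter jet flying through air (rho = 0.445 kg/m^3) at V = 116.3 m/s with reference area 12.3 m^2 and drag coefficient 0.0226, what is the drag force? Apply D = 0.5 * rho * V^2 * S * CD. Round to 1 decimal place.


Step 1: Dynamic pressure q = 0.5 * 0.445 * 116.3^2 = 3009.466 Pa
Step 2: Drag D = q * S * CD = 3009.466 * 12.3 * 0.0226
Step 3: D = 836.6 N

836.6


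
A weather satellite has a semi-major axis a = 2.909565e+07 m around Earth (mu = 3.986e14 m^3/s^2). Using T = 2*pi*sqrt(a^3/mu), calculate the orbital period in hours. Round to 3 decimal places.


Step 1: a^3 / mu = 2.463112e+22 / 3.986e14 = 6.179408e+07
Step 2: sqrt(6.179408e+07) = 7860.9213 s
Step 3: T = 2*pi * 7860.9213 = 49391.63 s
Step 4: T in hours = 49391.63 / 3600 = 13.720 hours

13.720


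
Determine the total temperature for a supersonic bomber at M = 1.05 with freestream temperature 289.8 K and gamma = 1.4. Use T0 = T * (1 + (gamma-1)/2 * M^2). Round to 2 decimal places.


Step 1: (gamma-1)/2 = 0.2
Step 2: M^2 = 1.1025
Step 3: 1 + 0.2 * 1.1025 = 1.2205
Step 4: T0 = 289.8 * 1.2205 = 353.70 K

353.70


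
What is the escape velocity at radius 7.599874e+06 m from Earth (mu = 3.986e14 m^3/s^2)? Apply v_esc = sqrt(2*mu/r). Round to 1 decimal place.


Step 1: 2*mu/r = 2 * 3.986e14 / 7.599874e+06 = 104896475.9153
Step 2: v_esc = sqrt(104896475.9153) = 10241.9 m/s

10241.9


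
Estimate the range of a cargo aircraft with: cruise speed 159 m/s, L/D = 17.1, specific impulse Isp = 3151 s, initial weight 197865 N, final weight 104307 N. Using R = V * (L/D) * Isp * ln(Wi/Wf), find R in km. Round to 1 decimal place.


Step 1: Coefficient = V * (L/D) * Isp = 159 * 17.1 * 3151 = 8567253.9 m
Step 2: Wi/Wf = 197865 / 104307 = 1.896948
Step 3: ln(1.896948) = 0.640247
Step 4: R = 8567253.9 * 0.640247 = 5485154.4 m = 5485.2 km

5485.2


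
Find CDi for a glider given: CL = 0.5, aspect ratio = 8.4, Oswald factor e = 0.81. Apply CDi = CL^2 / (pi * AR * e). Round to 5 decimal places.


Step 1: CL^2 = 0.5^2 = 0.25
Step 2: pi * AR * e = 3.14159 * 8.4 * 0.81 = 21.375396
Step 3: CDi = 0.25 / 21.375396 = 0.01170

0.01170


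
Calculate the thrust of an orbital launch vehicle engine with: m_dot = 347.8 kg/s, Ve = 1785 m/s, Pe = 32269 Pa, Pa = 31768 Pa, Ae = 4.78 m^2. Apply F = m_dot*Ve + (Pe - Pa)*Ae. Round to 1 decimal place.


Step 1: Momentum thrust = m_dot * Ve = 347.8 * 1785 = 620823.0 N
Step 2: Pressure thrust = (Pe - Pa) * Ae = (32269 - 31768) * 4.78 = 2394.78 N
Step 3: Total thrust F = 620823.0 + 2394.78 = 623217.8 N

623217.8


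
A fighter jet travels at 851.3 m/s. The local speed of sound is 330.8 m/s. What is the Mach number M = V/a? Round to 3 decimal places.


Step 1: M = V / a = 851.3 / 330.8
Step 2: M = 2.573

2.573


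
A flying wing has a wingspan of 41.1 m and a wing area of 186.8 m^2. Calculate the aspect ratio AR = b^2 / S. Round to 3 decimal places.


Step 1: b^2 = 41.1^2 = 1689.21
Step 2: AR = 1689.21 / 186.8 = 9.043

9.043


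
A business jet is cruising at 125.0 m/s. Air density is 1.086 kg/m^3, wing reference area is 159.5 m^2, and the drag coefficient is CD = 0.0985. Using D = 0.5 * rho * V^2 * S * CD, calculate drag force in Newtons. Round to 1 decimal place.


Step 1: Dynamic pressure q = 0.5 * 1.086 * 125.0^2 = 8484.375 Pa
Step 2: Drag D = q * S * CD = 8484.375 * 159.5 * 0.0985
Step 3: D = 133295.9 N

133295.9


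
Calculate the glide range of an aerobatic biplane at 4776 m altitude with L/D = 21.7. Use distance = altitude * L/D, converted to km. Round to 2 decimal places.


Step 1: Glide distance = altitude * L/D = 4776 * 21.7 = 103639.2 m
Step 2: Convert to km: 103639.2 / 1000 = 103.64 km

103.64


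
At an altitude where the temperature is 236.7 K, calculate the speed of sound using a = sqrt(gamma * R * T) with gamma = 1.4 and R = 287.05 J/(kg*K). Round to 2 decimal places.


Step 1: gamma * R * T = 1.4 * 287.05 * 236.7 = 95122.629
Step 2: a = sqrt(95122.629) = 308.42 m/s

308.42


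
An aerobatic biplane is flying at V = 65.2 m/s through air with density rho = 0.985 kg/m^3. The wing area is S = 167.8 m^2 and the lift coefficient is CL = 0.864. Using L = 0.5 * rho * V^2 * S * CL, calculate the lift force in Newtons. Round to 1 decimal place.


Step 1: Calculate dynamic pressure q = 0.5 * 0.985 * 65.2^2 = 0.5 * 0.985 * 4251.04 = 2093.6372 Pa
Step 2: Multiply by wing area and lift coefficient: L = 2093.6372 * 167.8 * 0.864
Step 3: L = 351312.3222 * 0.864 = 303533.8 N

303533.8


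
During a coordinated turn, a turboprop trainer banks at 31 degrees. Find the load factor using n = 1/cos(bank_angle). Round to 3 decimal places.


Step 1: Convert 31 degrees to radians = 0.541052
Step 2: cos(31 deg) = 0.857167
Step 3: n = 1 / 0.857167 = 1.167

1.167


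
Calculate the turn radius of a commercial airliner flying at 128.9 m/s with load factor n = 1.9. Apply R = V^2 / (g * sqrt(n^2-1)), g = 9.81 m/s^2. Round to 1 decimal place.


Step 1: V^2 = 128.9^2 = 16615.21
Step 2: n^2 - 1 = 1.9^2 - 1 = 2.61
Step 3: sqrt(2.61) = 1.615549
Step 4: R = 16615.21 / (9.81 * 1.615549) = 1048.4 m

1048.4


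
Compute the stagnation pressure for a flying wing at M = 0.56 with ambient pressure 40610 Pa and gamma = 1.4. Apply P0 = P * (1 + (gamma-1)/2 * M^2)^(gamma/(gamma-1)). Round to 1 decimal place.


Step 1: (gamma-1)/2 * M^2 = 0.2 * 0.3136 = 0.06272
Step 2: 1 + 0.06272 = 1.06272
Step 3: Exponent gamma/(gamma-1) = 3.5
Step 4: P0 = 40610 * 1.06272^3.5 = 50245.7 Pa

50245.7


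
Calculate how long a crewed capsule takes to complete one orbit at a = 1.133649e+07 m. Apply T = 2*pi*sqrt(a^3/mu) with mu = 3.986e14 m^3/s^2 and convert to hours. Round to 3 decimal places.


Step 1: a^3 / mu = 1.456920e+21 / 3.986e14 = 3.655094e+06
Step 2: sqrt(3.655094e+06) = 1911.83 s
Step 3: T = 2*pi * 1911.83 = 12012.38 s
Step 4: T in hours = 12012.38 / 3600 = 3.337 hours

3.337


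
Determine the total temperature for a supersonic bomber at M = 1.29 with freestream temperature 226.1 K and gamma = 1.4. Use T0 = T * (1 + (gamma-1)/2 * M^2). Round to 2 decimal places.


Step 1: (gamma-1)/2 = 0.2
Step 2: M^2 = 1.6641
Step 3: 1 + 0.2 * 1.6641 = 1.33282
Step 4: T0 = 226.1 * 1.33282 = 301.35 K

301.35


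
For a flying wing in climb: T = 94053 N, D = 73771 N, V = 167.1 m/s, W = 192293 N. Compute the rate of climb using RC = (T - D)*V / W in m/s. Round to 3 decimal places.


Step 1: Excess thrust = T - D = 94053 - 73771 = 20282 N
Step 2: Excess power = 20282 * 167.1 = 3389122.2 W
Step 3: RC = 3389122.2 / 192293 = 17.625 m/s

17.625


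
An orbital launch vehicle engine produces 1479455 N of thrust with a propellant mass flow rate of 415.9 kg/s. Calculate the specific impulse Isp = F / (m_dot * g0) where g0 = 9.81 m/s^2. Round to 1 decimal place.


Step 1: m_dot * g0 = 415.9 * 9.81 = 4079.98
Step 2: Isp = 1479455 / 4079.98 = 362.6 s

362.6


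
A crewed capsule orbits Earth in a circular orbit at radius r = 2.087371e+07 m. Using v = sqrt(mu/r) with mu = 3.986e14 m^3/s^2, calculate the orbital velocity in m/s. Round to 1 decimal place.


Step 1: mu / r = 3.986e14 / 2.087371e+07 = 19095790.8297
Step 2: v = sqrt(19095790.8297) = 4369.9 m/s

4369.9


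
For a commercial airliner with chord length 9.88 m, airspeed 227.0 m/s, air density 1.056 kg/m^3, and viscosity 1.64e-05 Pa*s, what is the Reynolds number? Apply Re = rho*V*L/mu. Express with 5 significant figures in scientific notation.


Step 1: Numerator = rho * V * L = 1.056 * 227.0 * 9.88 = 2368.35456
Step 2: Re = 2368.35456 / 1.64e-05
Step 3: Re = 1.4441e+08

1.4441e+08


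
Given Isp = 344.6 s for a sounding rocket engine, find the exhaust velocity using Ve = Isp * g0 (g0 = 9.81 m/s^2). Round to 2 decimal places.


Step 1: Ve = Isp * g0 = 344.6 * 9.81
Step 2: Ve = 3380.53 m/s

3380.53


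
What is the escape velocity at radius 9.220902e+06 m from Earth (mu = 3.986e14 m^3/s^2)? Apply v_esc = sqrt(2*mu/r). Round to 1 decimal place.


Step 1: 2*mu/r = 2 * 3.986e14 / 9.220902e+06 = 86455750.2075
Step 2: v_esc = sqrt(86455750.2075) = 9298.2 m/s

9298.2


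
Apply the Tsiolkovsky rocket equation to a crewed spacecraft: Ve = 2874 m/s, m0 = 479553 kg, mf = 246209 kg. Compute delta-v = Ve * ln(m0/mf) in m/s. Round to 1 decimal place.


Step 1: Mass ratio m0/mf = 479553 / 246209 = 1.947748
Step 2: ln(1.947748) = 0.666674
Step 3: delta-v = 2874 * 0.666674 = 1916.0 m/s

1916.0


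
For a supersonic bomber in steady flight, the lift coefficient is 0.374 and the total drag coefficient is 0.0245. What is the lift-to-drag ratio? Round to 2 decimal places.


Step 1: L/D = CL / CD = 0.374 / 0.0245
Step 2: L/D = 15.27

15.27


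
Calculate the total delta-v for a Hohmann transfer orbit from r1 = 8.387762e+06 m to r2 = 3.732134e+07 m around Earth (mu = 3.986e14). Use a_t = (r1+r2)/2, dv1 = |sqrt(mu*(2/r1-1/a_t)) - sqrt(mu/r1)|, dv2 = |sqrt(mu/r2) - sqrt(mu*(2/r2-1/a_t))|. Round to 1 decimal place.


Step 1: Transfer semi-major axis a_t = (8.387762e+06 + 3.732134e+07) / 2 = 2.285455e+07 m
Step 2: v1 (circular at r1) = sqrt(mu/r1) = 6893.59 m/s
Step 3: v_t1 = sqrt(mu*(2/r1 - 1/a_t)) = 8809.23 m/s
Step 4: dv1 = |8809.23 - 6893.59| = 1915.64 m/s
Step 5: v2 (circular at r2) = 3268.06 m/s, v_t2 = 1979.82 m/s
Step 6: dv2 = |3268.06 - 1979.82| = 1288.24 m/s
Step 7: Total delta-v = 1915.64 + 1288.24 = 3203.9 m/s

3203.9


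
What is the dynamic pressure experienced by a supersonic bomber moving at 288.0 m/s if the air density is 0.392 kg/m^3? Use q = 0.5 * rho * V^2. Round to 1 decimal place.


Step 1: V^2 = 288.0^2 = 82944.0
Step 2: q = 0.5 * 0.392 * 82944.0
Step 3: q = 16257.0 Pa

16257.0


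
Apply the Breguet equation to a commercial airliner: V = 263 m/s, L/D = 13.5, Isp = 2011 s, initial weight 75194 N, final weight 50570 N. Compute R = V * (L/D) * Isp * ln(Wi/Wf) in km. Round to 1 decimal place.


Step 1: Coefficient = V * (L/D) * Isp = 263 * 13.5 * 2011 = 7140055.5 m
Step 2: Wi/Wf = 75194 / 50570 = 1.486929
Step 3: ln(1.486929) = 0.396713
Step 4: R = 7140055.5 * 0.396713 = 2832552.3 m = 2832.6 km

2832.6


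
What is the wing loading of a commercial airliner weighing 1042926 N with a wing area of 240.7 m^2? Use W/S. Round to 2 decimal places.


Step 1: Wing loading = W / S = 1042926 / 240.7
Step 2: Wing loading = 4332.89 N/m^2

4332.89


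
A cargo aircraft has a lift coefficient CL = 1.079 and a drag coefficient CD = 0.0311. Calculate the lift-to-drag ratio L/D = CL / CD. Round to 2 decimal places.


Step 1: L/D = CL / CD = 1.079 / 0.0311
Step 2: L/D = 34.69

34.69


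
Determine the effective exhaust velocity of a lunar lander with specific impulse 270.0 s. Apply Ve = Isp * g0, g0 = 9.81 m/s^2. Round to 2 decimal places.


Step 1: Ve = Isp * g0 = 270.0 * 9.81
Step 2: Ve = 2648.70 m/s

2648.70


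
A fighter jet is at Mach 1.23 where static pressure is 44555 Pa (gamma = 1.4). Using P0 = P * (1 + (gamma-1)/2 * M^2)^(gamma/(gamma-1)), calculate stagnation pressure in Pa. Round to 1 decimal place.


Step 1: (gamma-1)/2 * M^2 = 0.2 * 1.5129 = 0.30258
Step 2: 1 + 0.30258 = 1.30258
Step 3: Exponent gamma/(gamma-1) = 3.5
Step 4: P0 = 44555 * 1.30258^3.5 = 112385.9 Pa

112385.9


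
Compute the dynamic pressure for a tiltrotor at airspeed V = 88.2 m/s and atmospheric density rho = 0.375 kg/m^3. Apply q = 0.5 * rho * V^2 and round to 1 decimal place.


Step 1: V^2 = 88.2^2 = 7779.24
Step 2: q = 0.5 * 0.375 * 7779.24
Step 3: q = 1458.6 Pa

1458.6


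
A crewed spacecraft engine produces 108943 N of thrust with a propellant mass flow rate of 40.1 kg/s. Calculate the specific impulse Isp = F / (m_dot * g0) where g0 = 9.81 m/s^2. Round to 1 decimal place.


Step 1: m_dot * g0 = 40.1 * 9.81 = 393.38
Step 2: Isp = 108943 / 393.38 = 276.9 s

276.9


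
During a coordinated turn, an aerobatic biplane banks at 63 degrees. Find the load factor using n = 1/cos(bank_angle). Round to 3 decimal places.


Step 1: Convert 63 degrees to radians = 1.099557
Step 2: cos(63 deg) = 0.45399
Step 3: n = 1 / 0.45399 = 2.203

2.203


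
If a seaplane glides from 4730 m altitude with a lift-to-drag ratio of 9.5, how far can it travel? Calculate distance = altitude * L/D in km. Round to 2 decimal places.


Step 1: Glide distance = altitude * L/D = 4730 * 9.5 = 44935.0 m
Step 2: Convert to km: 44935.0 / 1000 = 44.94 km

44.94


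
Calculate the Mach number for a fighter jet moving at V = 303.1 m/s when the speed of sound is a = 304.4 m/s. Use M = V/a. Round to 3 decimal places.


Step 1: M = V / a = 303.1 / 304.4
Step 2: M = 0.996

0.996


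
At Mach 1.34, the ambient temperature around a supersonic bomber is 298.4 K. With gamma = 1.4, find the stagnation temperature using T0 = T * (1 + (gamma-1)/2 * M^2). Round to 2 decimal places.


Step 1: (gamma-1)/2 = 0.2
Step 2: M^2 = 1.7956
Step 3: 1 + 0.2 * 1.7956 = 1.35912
Step 4: T0 = 298.4 * 1.35912 = 405.56 K

405.56


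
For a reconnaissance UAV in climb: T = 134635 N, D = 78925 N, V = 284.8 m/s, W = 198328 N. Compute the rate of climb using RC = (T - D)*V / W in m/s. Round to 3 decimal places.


Step 1: Excess thrust = T - D = 134635 - 78925 = 55710 N
Step 2: Excess power = 55710 * 284.8 = 15866208.0 W
Step 3: RC = 15866208.0 / 198328 = 80.000 m/s

80.000


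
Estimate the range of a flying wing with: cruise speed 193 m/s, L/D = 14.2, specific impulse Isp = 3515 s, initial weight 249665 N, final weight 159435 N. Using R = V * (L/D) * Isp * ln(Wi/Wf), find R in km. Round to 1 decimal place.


Step 1: Coefficient = V * (L/D) * Isp = 193 * 14.2 * 3515 = 9633209.0 m
Step 2: Wi/Wf = 249665 / 159435 = 1.565936
Step 3: ln(1.565936) = 0.448484
Step 4: R = 9633209.0 * 0.448484 = 4320337.2 m = 4320.3 km

4320.3


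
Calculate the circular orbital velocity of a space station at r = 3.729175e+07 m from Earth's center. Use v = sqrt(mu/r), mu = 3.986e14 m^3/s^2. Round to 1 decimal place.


Step 1: mu / r = 3.986e14 / 3.729175e+07 = 10688691.1985
Step 2: v = sqrt(10688691.1985) = 3269.4 m/s

3269.4


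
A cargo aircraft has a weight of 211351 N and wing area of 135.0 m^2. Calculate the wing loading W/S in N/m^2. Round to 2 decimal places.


Step 1: Wing loading = W / S = 211351 / 135.0
Step 2: Wing loading = 1565.56 N/m^2

1565.56


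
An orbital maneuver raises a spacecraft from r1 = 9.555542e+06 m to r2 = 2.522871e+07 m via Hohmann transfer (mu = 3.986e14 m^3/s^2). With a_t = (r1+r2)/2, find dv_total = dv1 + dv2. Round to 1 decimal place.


Step 1: Transfer semi-major axis a_t = (9.555542e+06 + 2.522871e+07) / 2 = 1.739213e+07 m
Step 2: v1 (circular at r1) = sqrt(mu/r1) = 6458.64 m/s
Step 3: v_t1 = sqrt(mu*(2/r1 - 1/a_t)) = 7778.79 m/s
Step 4: dv1 = |7778.79 - 6458.64| = 1320.15 m/s
Step 5: v2 (circular at r2) = 3974.85 m/s, v_t2 = 2946.27 m/s
Step 6: dv2 = |3974.85 - 2946.27| = 1028.58 m/s
Step 7: Total delta-v = 1320.15 + 1028.58 = 2348.7 m/s

2348.7


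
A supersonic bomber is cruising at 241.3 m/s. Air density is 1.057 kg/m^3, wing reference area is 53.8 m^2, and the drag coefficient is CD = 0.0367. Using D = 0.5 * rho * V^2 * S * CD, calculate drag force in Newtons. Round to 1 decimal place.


Step 1: Dynamic pressure q = 0.5 * 1.057 * 241.3^2 = 30772.2772 Pa
Step 2: Drag D = q * S * CD = 30772.2772 * 53.8 * 0.0367
Step 3: D = 60758.6 N

60758.6


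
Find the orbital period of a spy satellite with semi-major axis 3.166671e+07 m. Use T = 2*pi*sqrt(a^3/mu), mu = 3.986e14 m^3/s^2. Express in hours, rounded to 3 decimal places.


Step 1: a^3 / mu = 3.175476e+22 / 3.986e14 = 7.966573e+07
Step 2: sqrt(7.966573e+07) = 8925.5661 s
Step 3: T = 2*pi * 8925.5661 = 56080.99 s
Step 4: T in hours = 56080.99 / 3600 = 15.578 hours

15.578


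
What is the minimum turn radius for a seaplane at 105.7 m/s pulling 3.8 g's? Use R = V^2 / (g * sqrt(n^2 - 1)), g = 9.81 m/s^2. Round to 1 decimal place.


Step 1: V^2 = 105.7^2 = 11172.49
Step 2: n^2 - 1 = 3.8^2 - 1 = 13.44
Step 3: sqrt(13.44) = 3.666061
Step 4: R = 11172.49 / (9.81 * 3.666061) = 310.7 m

310.7
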